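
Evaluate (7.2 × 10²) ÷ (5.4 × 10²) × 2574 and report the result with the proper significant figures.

3.4 × 10³

(7.2 × 10²) ÷ (5.4 × 10²) × 2574 = 3432…
Multiplication/division keeps the fewest significant figures: 7.2 × 10² → 2 s.f., 5.4 × 10² → 2 s.f., 2574 → 4 s.f.; limit is 2.
Rounded to 2 significant figures: 3.4 × 10³.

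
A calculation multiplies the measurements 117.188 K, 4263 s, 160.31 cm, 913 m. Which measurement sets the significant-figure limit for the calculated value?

913 m

117.188 K → 6 s.f.; 4263 s → 4 s.f.; 160.31 cm → 5 s.f.; 913 m → 3 s.f.
The fewest is 3 significant figures, from 913 m.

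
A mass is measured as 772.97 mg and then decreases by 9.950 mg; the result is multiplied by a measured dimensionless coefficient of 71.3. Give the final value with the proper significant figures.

772.97 mg − 9.950 mg = 763.020 mg; the difference is limited to 2 decimal places (5 s.f.).
Carrying full precision, 763.020 × 71.3 = 54403.326 mg; 71.3 has 3 s.f., so the result keeps min(5, 3) = 3 s.f.
Rounded to 3 significant figures: 5.44 × 10^4 mg.

5.44 × 10^4 mg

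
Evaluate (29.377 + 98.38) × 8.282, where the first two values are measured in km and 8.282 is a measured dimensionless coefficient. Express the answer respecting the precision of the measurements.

1.058 × 10³ km

29.377 km + 98.38 km = 127.757 km; the sum is limited to 2 decimal places (5 s.f.).
Carrying full precision, 127.757 × 8.282 = 1058.083474 km; 8.282 has 4 s.f., so the result keeps min(5, 4) = 4 s.f.
Rounded to 4 significant figures: 1.058 × 10³ km.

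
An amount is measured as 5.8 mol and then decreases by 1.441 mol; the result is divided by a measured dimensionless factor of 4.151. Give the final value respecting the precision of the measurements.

5.8 mol − 1.441 mol = 4.359 mol; the difference is limited to 1 decimal place (2 s.f.).
Carrying full precision, 4.359 ÷ 4.151 = 1.05010840761… mol; 4.151 has 4 s.f., so the result keeps min(2, 4) = 2 s.f.
Rounded to 2 significant figures: 1.1 mol.

1.1 mol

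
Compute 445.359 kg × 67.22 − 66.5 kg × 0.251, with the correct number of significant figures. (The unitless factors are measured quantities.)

445.359 × 67.22 = 29937.03198 → 2.994 × 10⁴ kg (4 s.f., last digit at the 10^1 place).
66.5 × 0.251 = 16.6915 → 16.7 kg (3 s.f., last digit at the 10^-1 place).
Difference: 29920.34048 kg; keep the coarser place, 10^1.
Result: 2.992 × 10⁴ kg.

2.992 × 10⁴ kg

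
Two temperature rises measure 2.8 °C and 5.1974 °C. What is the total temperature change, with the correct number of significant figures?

8.0 °C

2.8 °C + 5.1974 °C = 7.9974 °C.
Addition/subtraction keeps the fewest decimal places: 2.8 → 1 decimal place, 5.1974 → 4 decimal places; limit is 1.
Rounded to 1 decimal place: 8.0 °C.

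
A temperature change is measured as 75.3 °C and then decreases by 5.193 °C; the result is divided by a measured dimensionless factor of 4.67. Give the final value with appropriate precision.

15.0 °C

75.3 °C − 5.193 °C = 70.107 °C; the difference is limited to 1 decimal place (3 s.f.).
Carrying full precision, 70.107 ÷ 4.67 = 15.0122055675… °C; 4.67 has 3 s.f., so the result keeps min(3, 3) = 3 s.f.
Rounded to 3 significant figures: 15.0 °C.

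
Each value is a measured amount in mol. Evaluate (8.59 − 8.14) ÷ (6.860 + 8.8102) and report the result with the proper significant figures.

0.029

8.59 − 8.14 = 0.45, limited to 2 d.p. → 2 s.f.; 6.860 + 8.8102 = 15.6702, limited to 3 d.p. → 5 s.f.
Carrying full precision, 0.45 ÷ 15.6702 = 0.0287169276716…; keep min(2, 5) = 2 s.f.
Rounded to 2 significant figures: 0.029.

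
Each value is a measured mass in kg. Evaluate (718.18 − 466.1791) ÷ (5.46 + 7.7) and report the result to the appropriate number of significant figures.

19.1

718.18 − 466.1791 = 252.0009, limited to 2 d.p. → 5 s.f.; 5.46 + 7.7 = 13.16, limited to 1 d.p. → 3 s.f.
Carrying full precision, 252.0009 ÷ 13.16 = 19.1490045593…; keep min(5, 3) = 3 s.f.
Rounded to 3 significant figures: 19.1.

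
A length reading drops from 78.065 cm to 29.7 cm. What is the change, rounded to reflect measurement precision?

78.065 cm − 29.7 cm = 48.365 cm.
Addition/subtraction keeps the fewest decimal places: 78.065 → 3 decimal places, 29.7 → 1 decimal place; limit is 1.
Rounded to 1 decimal place: 48.4 cm.

48.4 cm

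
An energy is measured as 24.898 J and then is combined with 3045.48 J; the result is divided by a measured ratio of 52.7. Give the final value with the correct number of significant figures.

24.898 J + 3045.48 J = 3070.378 J; the sum is limited to 2 decimal places (6 s.f.).
Carrying full precision, 3070.378 ÷ 52.7 = 58.2614421252… J; 52.7 has 3 s.f., so the result keeps min(6, 3) = 3 s.f.
Rounded to 3 significant figures: 58.3 J.

58.3 J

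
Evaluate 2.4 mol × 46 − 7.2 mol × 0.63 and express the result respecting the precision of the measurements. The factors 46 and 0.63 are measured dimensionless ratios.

1.1 × 10^2 mol

2.4 × 46 = 110.4 → 1.1 × 10^2 mol (2 s.f., last digit at the 10^1 place).
7.2 × 0.63 = 4.536 → 4.5 mol (2 s.f., last digit at the 10^-1 place).
Difference: 105.864 mol; keep the coarser place, 10^1.
Result: 1.1 × 10^2 mol.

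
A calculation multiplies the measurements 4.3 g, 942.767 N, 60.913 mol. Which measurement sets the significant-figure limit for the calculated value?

4.3 g

4.3 g → 2 s.f.; 942.767 N → 6 s.f.; 60.913 mol → 5 s.f.
The fewest is 2 significant figures, from 4.3 g.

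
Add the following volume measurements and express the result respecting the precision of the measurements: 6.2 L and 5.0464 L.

6.2 L + 5.0464 L = 11.2464 L.
Addition/subtraction keeps the fewest decimal places: 6.2 → 1 decimal place, 5.0464 → 4 decimal places; limit is 1.
Rounded to 1 decimal place: 11.2 L.

11.2 L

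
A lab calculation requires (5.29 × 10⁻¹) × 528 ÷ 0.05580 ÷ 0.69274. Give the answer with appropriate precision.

(5.29 × 10⁻¹) × 528 ÷ 0.05580 ÷ 0.69274 = 7225.78658349…
Multiplication/division keeps the fewest significant figures: 5.29 × 10⁻¹ → 3 s.f., 528 → 3 s.f., 0.05580 → 4 s.f., 0.69274 → 5 s.f.; limit is 3.
Rounded to 3 significant figures: 7.23 × 10³.

7.23 × 10³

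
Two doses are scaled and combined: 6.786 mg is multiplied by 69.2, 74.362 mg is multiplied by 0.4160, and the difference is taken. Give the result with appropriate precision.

439 mg

6.786 × 69.2 = 469.5912 → 470. mg (3 s.f., last digit at the 10^0 place).
74.362 × 0.4160 = 30.934592 → 30.93 mg (4 s.f., last digit at the 10^-2 place).
Difference: 438.656608 mg; keep the coarser place, 10^0.
Result: 439 mg.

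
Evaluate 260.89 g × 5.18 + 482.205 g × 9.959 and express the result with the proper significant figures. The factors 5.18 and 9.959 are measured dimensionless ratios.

260.89 × 5.18 = 1351.4102 → 1.35 × 10^3 g (3 s.f., last digit at the 10^1 place).
482.205 × 9.959 = 4802.279595 → 4802 g (4 s.f., last digit at the 10^0 place).
Sum: 6153.689795 g; keep the coarser place, 10^1.
Result: 6.15 × 10^3 g.

6.15 × 10^3 g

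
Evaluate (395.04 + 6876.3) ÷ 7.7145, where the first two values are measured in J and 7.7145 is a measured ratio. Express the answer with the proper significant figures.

942.55 J

395.04 J + 6876.3 J = 7271.34 J; the sum is limited to 1 decimal place (5 s.f.).
Carrying full precision, 7271.34 ÷ 7.7145 = 942.55492903… J; 7.7145 has 5 s.f., so the result keeps min(5, 5) = 5 s.f.
Rounded to 5 significant figures: 942.55 J.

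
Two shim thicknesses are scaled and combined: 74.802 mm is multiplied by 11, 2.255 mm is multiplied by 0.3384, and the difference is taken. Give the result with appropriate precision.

8.2 × 10^2 mm

74.802 × 11 = 822.822 → 8.2 × 10^2 mm (2 s.f., last digit at the 10^1 place).
2.255 × 0.3384 = 0.763092 → 0.7631 mm (4 s.f., last digit at the 10^-4 place).
Difference: 822.058908 mm; keep the coarser place, 10^1.
Result: 8.2 × 10^2 mm.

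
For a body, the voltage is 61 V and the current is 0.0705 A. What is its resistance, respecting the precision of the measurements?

resistance = 61 V ÷ 0.0705 A = 865.24822695… Ω.
61 has 2 significant figures; 0.0705 has 3.
Division/multiplication keeps the fewest: 2 significant figures.
Rounded: 8.7 × 10² Ω.

8.7 × 10² Ω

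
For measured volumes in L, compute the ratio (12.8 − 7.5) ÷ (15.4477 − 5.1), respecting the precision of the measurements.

12.8 − 7.5 = 5.3, limited to 1 d.p. → 2 s.f.; 15.4477 − 5.1 = 10.3477, limited to 1 d.p. → 3 s.f.
Carrying full precision, 5.3 ÷ 10.3477 = 0.512191114934…; keep min(2, 3) = 2 s.f.
Rounded to 2 significant figures: 5.1 × 10⁻¹.

5.1 × 10⁻¹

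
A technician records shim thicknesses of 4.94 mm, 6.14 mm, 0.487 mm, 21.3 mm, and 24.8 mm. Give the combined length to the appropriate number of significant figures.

57.7 mm

4.94 mm + 6.14 mm + 0.487 mm + 21.3 mm + 24.8 mm = 57.667 mm.
Addition/subtraction keeps the fewest decimal places: 4.94 → 2 decimal places, 6.14 → 2 decimal places, 0.487 → 3 decimal places, 21.3 → 1 decimal place, 24.8 → 1 decimal place; limit is 1.
Rounded to 1 decimal place: 57.7 mm.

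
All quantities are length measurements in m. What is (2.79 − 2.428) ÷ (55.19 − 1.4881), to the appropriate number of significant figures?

0.0067

2.79 − 2.428 = 0.362, limited to 2 d.p. → 2 s.f.; 55.19 − 1.4881 = 53.7019, limited to 2 d.p. → 4 s.f.
Carrying full precision, 0.362 ÷ 53.7019 = 0.00674091605697…; keep min(2, 4) = 2 s.f.
Rounded to 2 significant figures: 0.0067.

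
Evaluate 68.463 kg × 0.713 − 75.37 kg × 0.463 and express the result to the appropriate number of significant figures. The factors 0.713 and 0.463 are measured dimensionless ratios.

13.9 kg

68.463 × 0.713 = 48.814119 → 48.8 kg (3 s.f., last digit at the 10^-1 place).
75.37 × 0.463 = 34.89631 → 34.9 kg (3 s.f., last digit at the 10^-1 place).
Difference: 13.917809 kg; keep the coarser place, 10^-1.
Result: 13.9 kg.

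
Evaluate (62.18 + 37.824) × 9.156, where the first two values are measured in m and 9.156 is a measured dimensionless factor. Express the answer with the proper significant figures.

915.6 m

62.18 m + 37.824 m = 100.004 m; the sum is limited to 2 decimal places (5 s.f.).
Carrying full precision, 100.004 × 9.156 = 915.636624 m; 9.156 has 4 s.f., so the result keeps min(5, 4) = 4 s.f.
Rounded to 4 significant figures: 915.6 m.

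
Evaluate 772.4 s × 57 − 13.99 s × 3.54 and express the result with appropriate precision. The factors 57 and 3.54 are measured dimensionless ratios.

772.4 × 57 = 44026.8 → 4.4 × 10^4 s (2 s.f., last digit at the 10^3 place).
13.99 × 3.54 = 49.5246 → 49.5 s (3 s.f., last digit at the 10^-1 place).
Difference: 43977.2754 s; keep the coarser place, 10^3.
Result: 4.4 × 10^4 s.

4.4 × 10^4 s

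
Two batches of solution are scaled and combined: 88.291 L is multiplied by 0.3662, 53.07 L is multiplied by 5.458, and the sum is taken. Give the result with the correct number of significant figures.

88.291 × 0.3662 = 32.3321642 → 32.33 L (4 s.f., last digit at the 10^-2 place).
53.07 × 5.458 = 289.65606 → 289.7 L (4 s.f., last digit at the 10^-1 place).
Sum: 321.9882242 L; keep the coarser place, 10^-1.
Result: 322.0 L.

322.0 L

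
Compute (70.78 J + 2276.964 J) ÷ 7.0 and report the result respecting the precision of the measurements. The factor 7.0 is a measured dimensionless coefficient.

70.78 J + 2276.964 J = 2347.744 J; the sum is limited to 2 decimal places (6 s.f.).
Carrying full precision, 2347.744 ÷ 7.0 = 335.392 J; 7.0 has 2 s.f., so the result keeps min(6, 2) = 2 s.f.
Rounded to 2 significant figures: 3.4 × 10^2 J.

3.4 × 10^2 J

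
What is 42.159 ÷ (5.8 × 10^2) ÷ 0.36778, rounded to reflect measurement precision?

0.20

42.159 ÷ (5.8 × 10^2) ÷ 0.36778 = 0.197639705896…
Multiplication/division keeps the fewest significant figures: 42.159 → 5 s.f., 5.8 × 10^2 → 2 s.f., 0.36778 → 5 s.f.; limit is 2.
Rounded to 2 significant figures: 0.20.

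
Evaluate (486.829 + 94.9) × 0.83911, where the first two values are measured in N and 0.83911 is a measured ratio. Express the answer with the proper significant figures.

486.829 N + 94.9 N = 581.729 N; the sum is limited to 1 decimal place (4 s.f.).
Carrying full precision, 581.729 × 0.83911 = 488.13462119 N; 0.83911 has 5 s.f., so the result keeps min(4, 5) = 4 s.f.
Rounded to 4 significant figures: 488.1 N.

488.1 N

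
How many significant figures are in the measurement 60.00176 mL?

7

60.00176: zeros between nonzero digits are significant.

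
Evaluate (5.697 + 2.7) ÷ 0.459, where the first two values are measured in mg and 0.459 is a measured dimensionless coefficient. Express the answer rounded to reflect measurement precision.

18 mg

5.697 mg + 2.7 mg = 8.397 mg; the sum is limited to 1 decimal place (2 s.f.).
Carrying full precision, 8.397 ÷ 0.459 = 18.2941176471… mg; 0.459 has 3 s.f., so the result keeps min(2, 3) = 2 s.f.
Rounded to 2 significant figures: 18 mg.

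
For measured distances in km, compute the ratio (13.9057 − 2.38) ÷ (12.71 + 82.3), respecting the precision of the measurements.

0.121

13.9057 − 2.38 = 11.5257, limited to 2 d.p. → 4 s.f.; 12.71 + 82.3 = 95.01, limited to 1 d.p. → 3 s.f.
Carrying full precision, 11.5257 ÷ 95.01 = 0.12131038838…; keep min(4, 3) = 3 s.f.
Rounded to 3 significant figures: 0.121.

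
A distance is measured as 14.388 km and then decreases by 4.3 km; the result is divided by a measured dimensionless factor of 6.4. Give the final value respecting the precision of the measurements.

1.6 km

14.388 km − 4.3 km = 10.088 km; the difference is limited to 1 decimal place (3 s.f.).
Carrying full precision, 10.088 ÷ 6.4 = 1.57625 km; 6.4 has 2 s.f., so the result keeps min(3, 2) = 2 s.f.
Rounded to 2 significant figures: 1.6 km.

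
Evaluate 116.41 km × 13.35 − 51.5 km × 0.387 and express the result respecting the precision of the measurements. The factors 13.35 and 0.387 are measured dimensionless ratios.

1534 km

116.41 × 13.35 = 1554.0735 → 1554 km (4 s.f., last digit at the 10^0 place).
51.5 × 0.387 = 19.9305 → 19.9 km (3 s.f., last digit at the 10^-1 place).
Difference: 1534.143 km; keep the coarser place, 10^0.
Result: 1534 km.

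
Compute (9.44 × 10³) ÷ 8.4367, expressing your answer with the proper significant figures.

(9.44 × 10³) ÷ 8.4367 = 1118.92090509…
Multiplication/division keeps the fewest significant figures: 9.44 × 10³ → 3 s.f., 8.4367 → 5 s.f.; limit is 3.
Rounded to 3 significant figures: 1.12 × 10³.

1.12 × 10³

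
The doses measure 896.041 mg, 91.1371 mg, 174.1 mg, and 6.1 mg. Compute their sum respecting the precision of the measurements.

1167.4 mg

896.041 mg + 91.1371 mg + 174.1 mg + 6.1 mg = 1167.3781 mg.
Addition/subtraction keeps the fewest decimal places: 896.041 → 3 decimal places, 91.1371 → 4 decimal places, 174.1 → 1 decimal place, 6.1 → 1 decimal place; limit is 1.
Rounded to 1 decimal place: 1167.4 mg.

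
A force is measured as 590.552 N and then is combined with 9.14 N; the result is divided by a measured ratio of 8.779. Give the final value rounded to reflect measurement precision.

590.552 N + 9.14 N = 599.692 N; the sum is limited to 2 decimal places (5 s.f.).
Carrying full precision, 599.692 ÷ 8.779 = 68.3098302768… N; 8.779 has 4 s.f., so the result keeps min(5, 4) = 4 s.f.
Rounded to 4 significant figures: 68.31 N.

68.31 N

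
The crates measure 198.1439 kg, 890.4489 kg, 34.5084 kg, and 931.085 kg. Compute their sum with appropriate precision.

198.1439 kg + 890.4489 kg + 34.5084 kg + 931.085 kg = 2054.1862 kg.
Addition/subtraction keeps the fewest decimal places: 198.1439 → 4 decimal places, 890.4489 → 4 decimal places, 34.5084 → 4 decimal places, 931.085 → 3 decimal places; limit is 3.
Rounded to 3 decimal places: 2054.186 kg.

2054.186 kg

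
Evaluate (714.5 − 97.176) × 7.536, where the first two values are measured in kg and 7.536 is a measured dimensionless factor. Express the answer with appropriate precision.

714.5 kg − 97.176 kg = 617.324 kg; the difference is limited to 1 decimal place (4 s.f.).
Carrying full precision, 617.324 × 7.536 = 4652.153664 kg; 7.536 has 4 s.f., so the result keeps min(4, 4) = 4 s.f.
Rounded to 4 significant figures: 4652 kg.

4652 kg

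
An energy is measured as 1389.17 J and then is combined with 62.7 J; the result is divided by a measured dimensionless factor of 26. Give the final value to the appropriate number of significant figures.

56 J

1389.17 J + 62.7 J = 1451.87 J; the sum is limited to 1 decimal place (5 s.f.).
Carrying full precision, 1451.87 ÷ 26 = 55.8411538462… J; 26 has 2 s.f., so the result keeps min(5, 2) = 2 s.f.
Rounded to 2 significant figures: 56 J.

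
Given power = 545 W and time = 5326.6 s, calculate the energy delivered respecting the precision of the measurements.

2.90 × 10⁶ J

energy delivered = 545 W × 5326.6 s = 2902997 J.
545 has 3 significant figures; 5326.6 has 5.
Division/multiplication keeps the fewest: 3 significant figures.
Rounded: 2.90 × 10⁶ J.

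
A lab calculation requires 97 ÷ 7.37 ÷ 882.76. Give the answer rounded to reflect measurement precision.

97 ÷ 7.37 ÷ 882.76 = 0.0149094492277…
Multiplication/division keeps the fewest significant figures: 97 → 2 s.f., 7.37 → 3 s.f., 882.76 → 5 s.f.; limit is 2.
Rounded to 2 significant figures: 0.015.

0.015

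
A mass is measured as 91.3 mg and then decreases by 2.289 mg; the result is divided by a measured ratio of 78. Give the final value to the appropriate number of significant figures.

91.3 mg − 2.289 mg = 89.011 mg; the difference is limited to 1 decimal place (3 s.f.).
Carrying full precision, 89.011 ÷ 78 = 1.14116666667… mg; 78 has 2 s.f., so the result keeps min(3, 2) = 2 s.f.
Rounded to 2 significant figures: 1.1 mg.

1.1 mg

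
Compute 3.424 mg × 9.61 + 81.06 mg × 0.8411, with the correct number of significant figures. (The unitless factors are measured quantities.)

1.011 × 10² mg

3.424 × 9.61 = 32.90464 → 32.9 mg (3 s.f., last digit at the 10^-1 place).
81.06 × 0.8411 = 68.179566 → 68.18 mg (4 s.f., last digit at the 10^-2 place).
Sum: 101.084206 mg; keep the coarser place, 10^-1.
Result: 1.011 × 10² mg.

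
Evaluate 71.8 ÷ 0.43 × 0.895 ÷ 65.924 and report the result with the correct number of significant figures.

2.3

71.8 ÷ 0.43 × 0.895 ÷ 65.924 = 2.26691623758…
Multiplication/division keeps the fewest significant figures: 71.8 → 3 s.f., 0.43 → 2 s.f., 0.895 → 3 s.f., 65.924 → 5 s.f.; limit is 2.
Rounded to 2 significant figures: 2.3.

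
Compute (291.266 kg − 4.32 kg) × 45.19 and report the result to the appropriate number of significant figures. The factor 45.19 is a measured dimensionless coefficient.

291.266 kg − 4.32 kg = 286.946 kg; the difference is limited to 2 decimal places (5 s.f.).
Carrying full precision, 286.946 × 45.19 = 12967.08974 kg; 45.19 has 4 s.f., so the result keeps min(5, 4) = 4 s.f.
Rounded to 4 significant figures: 1.297 × 10^4 kg.

1.297 × 10^4 kg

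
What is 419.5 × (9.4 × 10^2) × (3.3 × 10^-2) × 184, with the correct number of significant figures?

2.4 × 10^6

419.5 × (9.4 × 10^2) × (3.3 × 10^-2) × 184 = 2394371.76
Multiplication/division keeps the fewest significant figures: 419.5 → 4 s.f., 9.4 × 10^2 → 2 s.f., 3.3 × 10^-2 → 2 s.f., 184 → 3 s.f.; limit is 2.
Rounded to 2 significant figures: 2.4 × 10^6.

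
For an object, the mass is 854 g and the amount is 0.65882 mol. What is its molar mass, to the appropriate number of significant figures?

1.30 × 10^3 g/mol

molar mass = 854 g ÷ 0.65882 mol = 1296.25694423… g/mol.
854 has 3 significant figures; 0.65882 has 5.
Division/multiplication keeps the fewest: 3 significant figures.
Rounded: 1.30 × 10^3 g/mol.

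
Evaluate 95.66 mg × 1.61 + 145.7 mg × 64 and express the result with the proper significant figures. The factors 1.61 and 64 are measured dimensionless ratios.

9.5 × 10³ mg

95.66 × 1.61 = 154.0126 → 154 mg (3 s.f., last digit at the 10^0 place).
145.7 × 64 = 9324.8 → 9.3 × 10³ mg (2 s.f., last digit at the 10^2 place).
Sum: 9478.8126 mg; keep the coarser place, 10^2.
Result: 9.5 × 10³ mg.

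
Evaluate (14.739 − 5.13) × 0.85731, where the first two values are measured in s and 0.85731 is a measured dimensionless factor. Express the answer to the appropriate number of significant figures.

8.24 s

14.739 s − 5.13 s = 9.609 s; the difference is limited to 2 decimal places (3 s.f.).
Carrying full precision, 9.609 × 0.85731 = 8.23789179 s; 0.85731 has 5 s.f., so the result keeps min(3, 5) = 3 s.f.
Rounded to 3 significant figures: 8.24 s.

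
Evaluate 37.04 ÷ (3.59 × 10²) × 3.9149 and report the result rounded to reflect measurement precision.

0.404

37.04 ÷ (3.59 × 10²) × 3.9149 = 0.403921715877…
Multiplication/division keeps the fewest significant figures: 37.04 → 4 s.f., 3.59 × 10² → 3 s.f., 3.9149 → 5 s.f.; limit is 3.
Rounded to 3 significant figures: 0.404.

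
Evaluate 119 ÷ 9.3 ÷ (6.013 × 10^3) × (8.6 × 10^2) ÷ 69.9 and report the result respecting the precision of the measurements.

0.026

119 ÷ 9.3 ÷ (6.013 × 10^3) × (8.6 × 10^2) ÷ 69.9 = 0.0261814734629…
Multiplication/division keeps the fewest significant figures: 119 → 3 s.f., 9.3 → 2 s.f., 6.013 × 10^3 → 4 s.f., 8.6 × 10^2 → 2 s.f., 69.9 → 3 s.f.; limit is 2.
Rounded to 2 significant figures: 0.026.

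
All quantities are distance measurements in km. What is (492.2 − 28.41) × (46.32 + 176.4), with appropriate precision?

1.033 × 10⁵ km²

492.2 − 28.41 = 463.79, limited to 1 d.p. → 4 s.f.; 46.32 + 176.4 = 222.72, limited to 1 d.p. → 4 s.f.
Carrying full precision, 463.79 × 222.72 = 103295.3088; keep min(4, 4) = 4 s.f.
Rounded to 4 significant figures: 1.033 × 10⁵ km².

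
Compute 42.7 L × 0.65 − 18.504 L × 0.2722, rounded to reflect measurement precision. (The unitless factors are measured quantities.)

42.7 × 0.65 = 27.755 → 28 L (2 s.f., last digit at the 10^0 place).
18.504 × 0.2722 = 5.0367888 → 5.037 L (4 s.f., last digit at the 10^-3 place).
Difference: 22.7182112 L; keep the coarser place, 10^0.
Result: 23 L.

23 L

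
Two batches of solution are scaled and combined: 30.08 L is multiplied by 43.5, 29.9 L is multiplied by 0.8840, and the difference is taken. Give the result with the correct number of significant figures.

1.28 × 10^3 L

30.08 × 43.5 = 1308.48 → 1.31 × 10^3 L (3 s.f., last digit at the 10^1 place).
29.9 × 0.8840 = 26.4316 → 26.4 L (3 s.f., last digit at the 10^-1 place).
Difference: 1282.0484 L; keep the coarser place, 10^1.
Result: 1.28 × 10^3 L.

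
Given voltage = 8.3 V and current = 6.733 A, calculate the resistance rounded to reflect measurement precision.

resistance = 8.3 V ÷ 6.733 A = 1.23273429378… Ω.
8.3 has 2 significant figures; 6.733 has 4.
Division/multiplication keeps the fewest: 2 significant figures.
Rounded: 1.2 Ω.

1.2 Ω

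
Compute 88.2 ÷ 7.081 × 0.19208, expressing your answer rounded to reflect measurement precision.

2.39

88.2 ÷ 7.081 × 0.19208 = 2.39252308996…
Multiplication/division keeps the fewest significant figures: 88.2 → 3 s.f., 7.081 → 4 s.f., 0.19208 → 5 s.f.; limit is 3.
Rounded to 3 significant figures: 2.39.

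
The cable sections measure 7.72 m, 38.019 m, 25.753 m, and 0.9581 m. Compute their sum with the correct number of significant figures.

7.72 m + 38.019 m + 25.753 m + 0.9581 m = 72.4501 m.
Addition/subtraction keeps the fewest decimal places: 7.72 → 2 decimal places, 38.019 → 3 decimal places, 25.753 → 3 decimal places, 0.9581 → 4 decimal places; limit is 2.
Rounded to 2 decimal places: 72.45 m.

72.45 m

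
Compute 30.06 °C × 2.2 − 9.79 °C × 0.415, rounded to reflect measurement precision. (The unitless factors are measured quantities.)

62 °C

30.06 × 2.2 = 66.132 → 66 °C (2 s.f., last digit at the 10^0 place).
9.79 × 0.415 = 4.06285 → 4.06 °C (3 s.f., last digit at the 10^-2 place).
Difference: 62.06915 °C; keep the coarser place, 10^0.
Result: 62 °C.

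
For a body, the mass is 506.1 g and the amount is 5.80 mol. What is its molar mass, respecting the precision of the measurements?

87.3 g/mol

molar mass = 506.1 g ÷ 5.80 mol = 87.2586206897… g/mol.
506.1 has 4 significant figures; 5.80 has 3.
Division/multiplication keeps the fewest: 3 significant figures.
Rounded: 87.3 g/mol.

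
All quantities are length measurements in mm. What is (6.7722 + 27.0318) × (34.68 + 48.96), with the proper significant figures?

2827 mm²

6.7722 + 27.0318 = 33.8040, limited to 4 d.p. → 6 s.f.; 34.68 + 48.96 = 83.64, limited to 2 d.p. → 4 s.f.
Carrying full precision, 33.8040 × 83.64 = 2827.36656; keep min(6, 4) = 4 s.f.
Rounded to 4 significant figures: 2827 mm².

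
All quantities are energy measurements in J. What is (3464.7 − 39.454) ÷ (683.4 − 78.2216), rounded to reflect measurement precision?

3464.7 − 39.454 = 3425.246, limited to 1 d.p. → 5 s.f.; 683.4 − 78.2216 = 605.1784, limited to 1 d.p. → 4 s.f.
Carrying full precision, 3425.246 ÷ 605.1784 = 5.65989466908…; keep min(5, 4) = 4 s.f.
Rounded to 4 significant figures: 5.660.

5.660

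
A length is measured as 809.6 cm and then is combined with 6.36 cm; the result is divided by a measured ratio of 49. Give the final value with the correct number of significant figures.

17 cm

809.6 cm + 6.36 cm = 815.96 cm; the sum is limited to 1 decimal place (4 s.f.).
Carrying full precision, 815.96 ÷ 49 = 16.652244898… cm; 49 has 2 s.f., so the result keeps min(4, 2) = 2 s.f.
Rounded to 2 significant figures: 17 cm.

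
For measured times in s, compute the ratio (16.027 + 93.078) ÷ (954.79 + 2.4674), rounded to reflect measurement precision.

0.11398

16.027 + 93.078 = 109.105, limited to 3 d.p. → 6 s.f.; 954.79 + 2.4674 = 957.2574, limited to 2 d.p. → 5 s.f.
Carrying full precision, 109.105 ÷ 957.2574 = 0.113976658734…; keep min(6, 5) = 5 s.f.
Rounded to 5 significant figures: 0.11398.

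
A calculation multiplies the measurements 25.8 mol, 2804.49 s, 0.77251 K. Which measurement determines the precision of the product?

25.8 mol → 3 s.f.; 2804.49 s → 6 s.f.; 0.77251 K → 5 s.f.
The fewest is 3 significant figures, from 25.8 mol.

25.8 mol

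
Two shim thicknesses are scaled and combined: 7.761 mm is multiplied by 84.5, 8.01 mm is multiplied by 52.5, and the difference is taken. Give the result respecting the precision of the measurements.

7.761 × 84.5 = 655.8045 → 656 mm (3 s.f., last digit at the 10^0 place).
8.01 × 52.5 = 420.525 → 421 mm (3 s.f., last digit at the 10^0 place).
Difference: 235.2795 mm; keep the coarser place, 10^0.
Result: 235 mm.

235 mm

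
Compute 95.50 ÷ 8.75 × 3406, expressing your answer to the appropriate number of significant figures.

95.50 ÷ 8.75 × 3406 = 37174.0571429…
Multiplication/division keeps the fewest significant figures: 95.50 → 4 s.f., 8.75 → 3 s.f., 3406 → 4 s.f.; limit is 3.
Rounded to 3 significant figures: 3.72 × 10⁴.

3.72 × 10⁴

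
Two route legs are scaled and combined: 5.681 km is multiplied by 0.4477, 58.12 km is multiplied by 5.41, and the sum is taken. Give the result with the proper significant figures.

5.681 × 0.4477 = 2.5433837 → 2.543 km (4 s.f., last digit at the 10^-3 place).
58.12 × 5.41 = 314.4292 → 314 km (3 s.f., last digit at the 10^0 place).
Sum: 316.9725837 km; keep the coarser place, 10^0.
Result: 317 km.

317 km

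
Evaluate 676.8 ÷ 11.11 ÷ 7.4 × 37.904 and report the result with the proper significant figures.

676.8 ÷ 11.11 ÷ 7.4 × 37.904 = 312.032344856…
Multiplication/division keeps the fewest significant figures: 676.8 → 4 s.f., 11.11 → 4 s.f., 7.4 → 2 s.f., 37.904 → 5 s.f.; limit is 2.
Rounded to 2 significant figures: 3.1 × 10².

3.1 × 10²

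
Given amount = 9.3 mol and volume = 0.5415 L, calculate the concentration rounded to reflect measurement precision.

17 mol/L

concentration = 9.3 mol ÷ 0.5415 L = 17.1745152355… mol/L.
9.3 has 2 significant figures; 0.5415 has 4.
Division/multiplication keeps the fewest: 2 significant figures.
Rounded: 17 mol/L.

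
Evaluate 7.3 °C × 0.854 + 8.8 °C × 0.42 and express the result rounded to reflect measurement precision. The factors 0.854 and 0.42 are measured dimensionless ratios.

7.3 × 0.854 = 6.2342 → 6.2 °C (2 s.f., last digit at the 10^-1 place).
8.8 × 0.42 = 3.696 → 3.7 °C (2 s.f., last digit at the 10^-1 place).
Sum: 9.9302 °C; keep the coarser place, 10^-1.
Result: 9.9 °C.

9.9 °C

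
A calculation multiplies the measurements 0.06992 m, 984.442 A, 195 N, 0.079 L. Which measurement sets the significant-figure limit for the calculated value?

0.06992 m → 4 s.f.; 984.442 A → 6 s.f.; 195 N → 3 s.f.; 0.079 L → 2 s.f.
The fewest is 2 significant figures, from 0.079 L.

0.079 L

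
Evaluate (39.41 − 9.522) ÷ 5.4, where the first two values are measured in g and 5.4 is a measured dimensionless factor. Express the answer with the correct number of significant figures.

5.5 g

39.41 g − 9.522 g = 29.888 g; the difference is limited to 2 decimal places (4 s.f.).
Carrying full precision, 29.888 ÷ 5.4 = 5.53481481481… g; 5.4 has 2 s.f., so the result keeps min(4, 2) = 2 s.f.
Rounded to 2 significant figures: 5.5 g.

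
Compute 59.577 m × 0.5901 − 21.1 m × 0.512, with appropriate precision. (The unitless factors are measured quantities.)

59.577 × 0.5901 = 35.1563877 → 35.16 m (4 s.f., last digit at the 10^-2 place).
21.1 × 0.512 = 10.8032 → 10.8 m (3 s.f., last digit at the 10^-1 place).
Difference: 24.3531877 m; keep the coarser place, 10^-1.
Result: 24.4 m.

24.4 m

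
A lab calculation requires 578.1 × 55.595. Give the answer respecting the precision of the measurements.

3.214 × 10^4

578.1 × 55.595 = 32139.4695
Multiplication/division keeps the fewest significant figures: 578.1 → 4 s.f., 55.595 → 5 s.f.; limit is 4.
Rounded to 4 significant figures: 3.214 × 10^4.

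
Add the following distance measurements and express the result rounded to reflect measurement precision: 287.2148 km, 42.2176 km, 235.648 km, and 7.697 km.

287.2148 km + 42.2176 km + 235.648 km + 7.697 km = 572.7774 km.
Addition/subtraction keeps the fewest decimal places: 287.2148 → 4 decimal places, 42.2176 → 4 decimal places, 235.648 → 3 decimal places, 7.697 → 3 decimal places; limit is 3.
Rounded to 3 decimal places: 572.777 km.

572.777 km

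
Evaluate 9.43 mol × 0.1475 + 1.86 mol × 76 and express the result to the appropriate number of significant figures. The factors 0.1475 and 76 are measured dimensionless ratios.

1.4 × 10² mol

9.43 × 0.1475 = 1.390925 → 1.39 mol (3 s.f., last digit at the 10^-2 place).
1.86 × 76 = 141.36 → 1.4 × 10² mol (2 s.f., last digit at the 10^1 place).
Sum: 142.750925 mol; keep the coarser place, 10^1.
Result: 1.4 × 10² mol.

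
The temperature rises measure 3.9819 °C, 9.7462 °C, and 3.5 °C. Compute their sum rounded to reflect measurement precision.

17.2 °C

3.9819 °C + 9.7462 °C + 3.5 °C = 17.2281 °C.
Addition/subtraction keeps the fewest decimal places: 3.9819 → 4 decimal places, 9.7462 → 4 decimal places, 3.5 → 1 decimal place; limit is 1.
Rounded to 1 decimal place: 17.2 °C.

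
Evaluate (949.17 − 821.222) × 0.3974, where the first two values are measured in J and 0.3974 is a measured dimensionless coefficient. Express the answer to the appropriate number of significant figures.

50.85 J

949.17 J − 821.222 J = 127.948 J; the difference is limited to 2 decimal places (5 s.f.).
Carrying full precision, 127.948 × 0.3974 = 50.8465352 J; 0.3974 has 4 s.f., so the result keeps min(5, 4) = 4 s.f.
Rounded to 4 significant figures: 50.85 J.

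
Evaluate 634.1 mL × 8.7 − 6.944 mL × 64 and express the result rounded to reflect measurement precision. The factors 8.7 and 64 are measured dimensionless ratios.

634.1 × 8.7 = 5516.67 → 5.5 × 10³ mL (2 s.f., last digit at the 10^2 place).
6.944 × 64 = 444.416 → 4.4 × 10² mL (2 s.f., last digit at the 10^1 place).
Difference: 5072.254 mL; keep the coarser place, 10^2.
Result: 5.1 × 10³ mL.

5.1 × 10³ mL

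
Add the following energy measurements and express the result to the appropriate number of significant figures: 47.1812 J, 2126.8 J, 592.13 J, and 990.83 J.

47.1812 J + 2126.8 J + 592.13 J + 990.83 J = 3756.9412 J.
Addition/subtraction keeps the fewest decimal places: 47.1812 → 4 decimal places, 2126.8 → 1 decimal place, 592.13 → 2 decimal places, 990.83 → 2 decimal places; limit is 1.
Rounded to 1 decimal place: 3756.9 J.

3756.9 J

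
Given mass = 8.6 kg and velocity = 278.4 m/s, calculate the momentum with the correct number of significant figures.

2.4 × 10^3 kg·m/s

momentum = 8.6 kg × 278.4 m/s = 2394.24 kg·m/s.
8.6 has 2 significant figures; 278.4 has 4.
Division/multiplication keeps the fewest: 2 significant figures.
Rounded: 2.4 × 10^3 kg·m/s.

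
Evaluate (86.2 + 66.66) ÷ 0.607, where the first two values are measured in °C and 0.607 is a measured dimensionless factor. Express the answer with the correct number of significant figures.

86.2 °C + 66.66 °C = 152.86 °C; the sum is limited to 1 decimal place (4 s.f.).
Carrying full precision, 152.86 ÷ 0.607 = 251.828665568… °C; 0.607 has 3 s.f., so the result keeps min(4, 3) = 3 s.f.
Rounded to 3 significant figures: 252 °C.

252 °C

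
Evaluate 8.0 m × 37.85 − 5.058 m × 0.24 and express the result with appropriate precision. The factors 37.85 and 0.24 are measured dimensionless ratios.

8.0 × 37.85 = 302.8 → 3.0 × 10² m (2 s.f., last digit at the 10^1 place).
5.058 × 0.24 = 1.21392 → 1.2 m (2 s.f., last digit at the 10^-1 place).
Difference: 301.58608 m; keep the coarser place, 10^1.
Result: 3.0 × 10² m.

3.0 × 10² m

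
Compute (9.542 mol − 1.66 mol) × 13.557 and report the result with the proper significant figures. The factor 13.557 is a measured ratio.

9.542 mol − 1.66 mol = 7.882 mol; the difference is limited to 2 decimal places (3 s.f.).
Carrying full precision, 7.882 × 13.557 = 106.856274 mol; 13.557 has 5 s.f., so the result keeps min(3, 5) = 3 s.f.
Rounded to 3 significant figures: 107 mol.

107 mol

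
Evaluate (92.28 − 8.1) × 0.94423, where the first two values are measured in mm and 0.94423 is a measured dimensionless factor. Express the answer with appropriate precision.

92.28 mm − 8.1 mm = 84.18 mm; the difference is limited to 1 decimal place (3 s.f.).
Carrying full precision, 84.18 × 0.94423 = 79.4852814 mm; 0.94423 has 5 s.f., so the result keeps min(3, 5) = 3 s.f.
Rounded to 3 significant figures: 79.5 mm.

79.5 mm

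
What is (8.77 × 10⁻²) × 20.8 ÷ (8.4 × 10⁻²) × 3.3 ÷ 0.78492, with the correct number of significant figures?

(8.77 × 10⁻²) × 20.8 ÷ (8.4 × 10⁻²) × 3.3 ÷ 0.78492 = 91.3002962995…
Multiplication/division keeps the fewest significant figures: 8.77 × 10⁻² → 3 s.f., 20.8 → 3 s.f., 8.4 × 10⁻² → 2 s.f., 3.3 → 2 s.f., 0.78492 → 5 s.f.; limit is 2.
Rounded to 2 significant figures: 91.

91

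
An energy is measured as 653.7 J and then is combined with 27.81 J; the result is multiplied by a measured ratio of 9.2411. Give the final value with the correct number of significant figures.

653.7 J + 27.81 J = 681.51 J; the sum is limited to 1 decimal place (4 s.f.).
Carrying full precision, 681.51 × 9.2411 = 6297.902061 J; 9.2411 has 5 s.f., so the result keeps min(4, 5) = 4 s.f.
Rounded to 4 significant figures: 6298 J.

6298 J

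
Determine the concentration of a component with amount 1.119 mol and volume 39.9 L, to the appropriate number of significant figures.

0.0280 mol/L

concentration = 1.119 mol ÷ 39.9 L = 0.028045112782… mol/L.
1.119 has 4 significant figures; 39.9 has 3.
Division/multiplication keeps the fewest: 3 significant figures.
Rounded: 0.0280 mol/L.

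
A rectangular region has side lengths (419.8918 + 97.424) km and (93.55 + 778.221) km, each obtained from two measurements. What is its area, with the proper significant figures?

4.5098 × 10^5 km²

419.8918 + 97.424 = 517.3158, limited to 3 d.p. → 6 s.f.; 93.55 + 778.221 = 871.771, limited to 2 d.p. → 5 s.f.
Carrying full precision, 517.3158 × 871.771 = 450980.912282…; keep min(6, 5) = 5 s.f.
Rounded to 5 significant figures: 4.5098 × 10^5 km².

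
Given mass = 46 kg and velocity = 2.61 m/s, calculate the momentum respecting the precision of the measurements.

1.2 × 10^2 kg·m/s

momentum = 46 kg × 2.61 m/s = 120.06 kg·m/s.
46 has 2 significant figures; 2.61 has 3.
Division/multiplication keeps the fewest: 2 significant figures.
Rounded: 1.2 × 10^2 kg·m/s.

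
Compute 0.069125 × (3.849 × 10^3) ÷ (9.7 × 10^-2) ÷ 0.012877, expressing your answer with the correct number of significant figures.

2.1 × 10^5

0.069125 × (3.849 × 10^3) ÷ (9.7 × 10^-2) ÷ 0.012877 = 213008.348618…
Multiplication/division keeps the fewest significant figures: 0.069125 → 5 s.f., 3.849 × 10^3 → 4 s.f., 9.7 × 10^-2 → 2 s.f., 0.012877 → 5 s.f.; limit is 2.
Rounded to 2 significant figures: 2.1 × 10^5.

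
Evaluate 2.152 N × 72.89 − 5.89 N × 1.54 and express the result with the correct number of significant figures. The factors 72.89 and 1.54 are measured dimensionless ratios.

147.8 N

2.152 × 72.89 = 156.85928 → 1.569 × 10^2 N (4 s.f., last digit at the 10^-1 place).
5.89 × 1.54 = 9.0706 → 9.07 N (3 s.f., last digit at the 10^-2 place).
Difference: 147.78868 N; keep the coarser place, 10^-1.
Result: 147.8 N.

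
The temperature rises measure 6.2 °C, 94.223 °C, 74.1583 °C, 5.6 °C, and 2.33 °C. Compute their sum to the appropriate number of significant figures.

182.5 °C

6.2 °C + 94.223 °C + 74.1583 °C + 5.6 °C + 2.33 °C = 182.5113 °C.
Addition/subtraction keeps the fewest decimal places: 6.2 → 1 decimal place, 94.223 → 3 decimal places, 74.1583 → 4 decimal places, 5.6 → 1 decimal place, 2.33 → 2 decimal places; limit is 1.
Rounded to 1 decimal place: 182.5 °C.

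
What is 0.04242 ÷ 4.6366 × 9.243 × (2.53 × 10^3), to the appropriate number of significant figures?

214

0.04242 ÷ 4.6366 × 9.243 × (2.53 × 10^3) = 213.946165682…
Multiplication/division keeps the fewest significant figures: 0.04242 → 4 s.f., 4.6366 → 5 s.f., 9.243 → 4 s.f., 2.53 × 10^3 → 3 s.f.; limit is 3.
Rounded to 3 significant figures: 214.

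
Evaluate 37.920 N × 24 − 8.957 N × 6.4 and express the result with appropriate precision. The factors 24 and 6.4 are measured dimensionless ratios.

8.5 × 10^2 N

37.920 × 24 = 910.08 → 9.1 × 10^2 N (2 s.f., last digit at the 10^1 place).
8.957 × 6.4 = 57.3248 → 57 N (2 s.f., last digit at the 10^0 place).
Difference: 852.7552 N; keep the coarser place, 10^1.
Result: 8.5 × 10^2 N.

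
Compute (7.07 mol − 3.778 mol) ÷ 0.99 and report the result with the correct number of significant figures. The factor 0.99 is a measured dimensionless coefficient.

7.07 mol − 3.778 mol = 3.292 mol; the difference is limited to 2 decimal places (3 s.f.).
Carrying full precision, 3.292 ÷ 0.99 = 3.32525252525… mol; 0.99 has 2 s.f., so the result keeps min(3, 2) = 2 s.f.
Rounded to 2 significant figures: 3.3 mol.

3.3 mol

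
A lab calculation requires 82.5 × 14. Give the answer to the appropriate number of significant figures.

82.5 × 14 = 1155
Multiplication/division keeps the fewest significant figures: 82.5 → 3 s.f., 14 → 2 s.f.; limit is 2.
Rounded to 2 significant figures: 1.2 × 10³.

1.2 × 10³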